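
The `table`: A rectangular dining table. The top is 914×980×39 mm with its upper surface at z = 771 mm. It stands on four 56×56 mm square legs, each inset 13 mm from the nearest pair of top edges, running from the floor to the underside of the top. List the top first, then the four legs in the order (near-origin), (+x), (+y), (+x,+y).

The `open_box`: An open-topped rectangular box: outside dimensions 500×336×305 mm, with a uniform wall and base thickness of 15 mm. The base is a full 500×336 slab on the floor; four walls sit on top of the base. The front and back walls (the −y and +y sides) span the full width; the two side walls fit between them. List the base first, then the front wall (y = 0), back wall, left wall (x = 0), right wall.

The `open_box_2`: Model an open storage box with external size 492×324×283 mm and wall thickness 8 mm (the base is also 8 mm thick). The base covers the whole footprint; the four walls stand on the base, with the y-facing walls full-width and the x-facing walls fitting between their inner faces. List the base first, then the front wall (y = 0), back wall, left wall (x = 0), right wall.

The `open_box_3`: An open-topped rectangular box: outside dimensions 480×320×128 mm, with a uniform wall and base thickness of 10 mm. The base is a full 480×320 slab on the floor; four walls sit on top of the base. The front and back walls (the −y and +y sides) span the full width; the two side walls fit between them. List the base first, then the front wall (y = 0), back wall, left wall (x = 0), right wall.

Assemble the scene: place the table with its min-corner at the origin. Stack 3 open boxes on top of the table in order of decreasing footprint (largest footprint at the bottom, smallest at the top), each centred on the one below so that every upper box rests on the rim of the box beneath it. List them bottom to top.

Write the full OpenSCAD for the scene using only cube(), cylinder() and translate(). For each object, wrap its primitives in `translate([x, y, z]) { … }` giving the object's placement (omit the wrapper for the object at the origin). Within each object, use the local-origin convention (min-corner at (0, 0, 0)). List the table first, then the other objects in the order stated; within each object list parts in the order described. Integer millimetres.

translate([0, 0, 732]) cube([914, 980, 39]);
translate([13, 13, 0]) cube([56, 56, 732]);
translate([845, 13, 0]) cube([56, 56, 732]);
translate([13, 911, 0]) cube([56, 56, 732]);
translate([845, 911, 0]) cube([56, 56, 732]);
translate([207, 322, 771]) {
  cube([500, 336, 15]);
  translate([0, 0, 15]) cube([500, 15, 290]);
  translate([0, 321, 15]) cube([500, 15, 290]);
  translate([0, 15, 15]) cube([15, 306, 290]);
  translate([485, 15, 15]) cube([15, 306, 290]);
}
translate([211, 328, 1076]) {
  cube([492, 324, 8]);
  translate([0, 0, 8]) cube([492, 8, 275]);
  translate([0, 316, 8]) cube([492, 8, 275]);
  translate([0, 8, 8]) cube([8, 308, 275]);
  translate([484, 8, 8]) cube([8, 308, 275]);
}
translate([217, 330, 1359]) {
  cube([480, 320, 10]);
  translate([0, 0, 10]) cube([480, 10, 118]);
  translate([0, 310, 10]) cube([480, 10, 118]);
  translate([0, 10, 10]) cube([10, 300, 118]);
  translate([470, 10, 10]) cube([10, 300, 118]);
}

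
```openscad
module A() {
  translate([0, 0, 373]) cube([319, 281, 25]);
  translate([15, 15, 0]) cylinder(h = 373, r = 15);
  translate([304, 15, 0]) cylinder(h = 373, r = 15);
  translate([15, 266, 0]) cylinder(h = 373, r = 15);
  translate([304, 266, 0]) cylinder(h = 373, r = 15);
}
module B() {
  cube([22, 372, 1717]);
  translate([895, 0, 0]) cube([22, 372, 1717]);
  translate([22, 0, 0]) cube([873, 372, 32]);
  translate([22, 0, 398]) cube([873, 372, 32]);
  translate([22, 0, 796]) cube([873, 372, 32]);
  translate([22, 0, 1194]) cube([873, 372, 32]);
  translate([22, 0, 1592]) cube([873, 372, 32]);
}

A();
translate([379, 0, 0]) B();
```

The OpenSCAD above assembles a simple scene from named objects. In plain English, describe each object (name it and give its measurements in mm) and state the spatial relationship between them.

A is a four-legged stool. The seat is a 319×281×25 mm slab whose top surface is at z = 398 mm; four round legs, each 30 mm in diameter, run from the floor (z = 0) to the underside of the seat, each leg's axis is inset half a diameter from the nearest pair of seat edges (so the leg's bounding box is flush with the corner).

B is a bookshelf 917 mm wide overall, 372 mm deep and 1717 mm tall. The two sides are 22 mm thick vertical panels. 5 horizontal shelves of 32 mm thickness span between the inner faces of the sides; the lowest shelf sits on the floor and shelves are stacked with a clear vertical gap of 366 mm between each pair.

The bookshelf is on the floor beside the stool on its +x side.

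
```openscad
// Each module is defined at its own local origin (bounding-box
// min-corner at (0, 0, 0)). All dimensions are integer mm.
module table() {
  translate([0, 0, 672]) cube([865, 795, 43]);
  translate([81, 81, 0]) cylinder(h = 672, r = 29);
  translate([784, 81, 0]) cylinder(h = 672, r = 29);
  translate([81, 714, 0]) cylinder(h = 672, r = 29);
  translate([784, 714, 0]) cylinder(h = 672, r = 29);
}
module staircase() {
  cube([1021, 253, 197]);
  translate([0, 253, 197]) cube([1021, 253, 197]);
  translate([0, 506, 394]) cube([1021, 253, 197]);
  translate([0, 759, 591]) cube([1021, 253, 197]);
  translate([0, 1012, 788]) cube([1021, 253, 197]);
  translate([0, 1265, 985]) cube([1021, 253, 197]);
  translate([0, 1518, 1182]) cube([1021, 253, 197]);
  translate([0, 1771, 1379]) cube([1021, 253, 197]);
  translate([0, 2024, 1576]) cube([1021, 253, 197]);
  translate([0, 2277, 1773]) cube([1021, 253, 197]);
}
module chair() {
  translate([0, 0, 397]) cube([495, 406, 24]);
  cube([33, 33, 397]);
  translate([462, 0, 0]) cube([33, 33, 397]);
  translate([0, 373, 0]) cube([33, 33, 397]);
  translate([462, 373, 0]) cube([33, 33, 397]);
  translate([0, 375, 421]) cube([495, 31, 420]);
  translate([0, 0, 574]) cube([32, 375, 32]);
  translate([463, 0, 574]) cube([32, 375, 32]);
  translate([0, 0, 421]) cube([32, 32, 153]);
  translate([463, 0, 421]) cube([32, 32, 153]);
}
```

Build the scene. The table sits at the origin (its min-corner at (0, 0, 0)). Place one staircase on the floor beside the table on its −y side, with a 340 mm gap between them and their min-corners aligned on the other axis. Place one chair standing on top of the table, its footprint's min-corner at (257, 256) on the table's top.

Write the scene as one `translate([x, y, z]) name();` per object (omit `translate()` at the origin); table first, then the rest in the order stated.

table();
translate([0, -2870, 0]) staircase();
translate([257, 256, 715]) chair();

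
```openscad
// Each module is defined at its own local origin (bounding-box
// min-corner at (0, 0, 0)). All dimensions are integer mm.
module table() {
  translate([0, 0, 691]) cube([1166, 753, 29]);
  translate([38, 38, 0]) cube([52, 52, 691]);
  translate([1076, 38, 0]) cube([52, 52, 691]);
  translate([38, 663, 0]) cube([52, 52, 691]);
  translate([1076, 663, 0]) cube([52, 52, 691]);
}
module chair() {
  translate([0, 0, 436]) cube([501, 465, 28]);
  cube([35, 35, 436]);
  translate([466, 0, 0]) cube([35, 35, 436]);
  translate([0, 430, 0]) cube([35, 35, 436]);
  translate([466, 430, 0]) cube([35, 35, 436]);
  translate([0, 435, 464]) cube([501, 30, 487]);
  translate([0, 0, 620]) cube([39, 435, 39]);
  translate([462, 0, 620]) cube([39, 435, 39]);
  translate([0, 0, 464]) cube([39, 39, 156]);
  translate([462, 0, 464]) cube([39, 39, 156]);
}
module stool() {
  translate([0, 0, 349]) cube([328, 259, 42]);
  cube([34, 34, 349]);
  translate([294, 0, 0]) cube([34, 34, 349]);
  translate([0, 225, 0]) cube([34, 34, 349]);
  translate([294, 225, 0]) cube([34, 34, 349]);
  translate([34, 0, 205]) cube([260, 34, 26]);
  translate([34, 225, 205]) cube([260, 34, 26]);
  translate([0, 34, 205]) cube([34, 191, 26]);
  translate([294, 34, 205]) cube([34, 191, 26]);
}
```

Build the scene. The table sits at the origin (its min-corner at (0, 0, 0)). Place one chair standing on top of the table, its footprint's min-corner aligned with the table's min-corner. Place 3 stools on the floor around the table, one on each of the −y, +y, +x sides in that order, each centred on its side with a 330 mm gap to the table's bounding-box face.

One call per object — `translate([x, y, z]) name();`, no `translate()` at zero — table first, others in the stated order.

table();
translate([0, 0, 720]) chair();
translate([419, -589, 0]) stool();
translate([419, 1083, 0]) stool();
translate([1496, 247, 0]) stool();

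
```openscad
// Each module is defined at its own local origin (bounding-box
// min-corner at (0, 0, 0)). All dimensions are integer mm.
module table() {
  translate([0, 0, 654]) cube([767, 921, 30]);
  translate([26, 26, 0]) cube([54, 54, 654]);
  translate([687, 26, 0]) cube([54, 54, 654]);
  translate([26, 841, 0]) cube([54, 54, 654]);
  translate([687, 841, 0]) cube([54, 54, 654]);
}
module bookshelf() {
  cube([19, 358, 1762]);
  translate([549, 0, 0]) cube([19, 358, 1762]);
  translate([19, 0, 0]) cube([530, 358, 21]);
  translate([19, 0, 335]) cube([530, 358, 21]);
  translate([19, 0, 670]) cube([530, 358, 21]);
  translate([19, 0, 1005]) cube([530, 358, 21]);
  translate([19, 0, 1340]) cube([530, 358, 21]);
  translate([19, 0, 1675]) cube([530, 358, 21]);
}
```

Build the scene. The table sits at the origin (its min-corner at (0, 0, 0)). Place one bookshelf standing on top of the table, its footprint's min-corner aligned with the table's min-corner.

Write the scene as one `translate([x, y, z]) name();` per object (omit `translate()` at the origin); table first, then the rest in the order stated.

table();
translate([0, 0, 684]) bookshelf();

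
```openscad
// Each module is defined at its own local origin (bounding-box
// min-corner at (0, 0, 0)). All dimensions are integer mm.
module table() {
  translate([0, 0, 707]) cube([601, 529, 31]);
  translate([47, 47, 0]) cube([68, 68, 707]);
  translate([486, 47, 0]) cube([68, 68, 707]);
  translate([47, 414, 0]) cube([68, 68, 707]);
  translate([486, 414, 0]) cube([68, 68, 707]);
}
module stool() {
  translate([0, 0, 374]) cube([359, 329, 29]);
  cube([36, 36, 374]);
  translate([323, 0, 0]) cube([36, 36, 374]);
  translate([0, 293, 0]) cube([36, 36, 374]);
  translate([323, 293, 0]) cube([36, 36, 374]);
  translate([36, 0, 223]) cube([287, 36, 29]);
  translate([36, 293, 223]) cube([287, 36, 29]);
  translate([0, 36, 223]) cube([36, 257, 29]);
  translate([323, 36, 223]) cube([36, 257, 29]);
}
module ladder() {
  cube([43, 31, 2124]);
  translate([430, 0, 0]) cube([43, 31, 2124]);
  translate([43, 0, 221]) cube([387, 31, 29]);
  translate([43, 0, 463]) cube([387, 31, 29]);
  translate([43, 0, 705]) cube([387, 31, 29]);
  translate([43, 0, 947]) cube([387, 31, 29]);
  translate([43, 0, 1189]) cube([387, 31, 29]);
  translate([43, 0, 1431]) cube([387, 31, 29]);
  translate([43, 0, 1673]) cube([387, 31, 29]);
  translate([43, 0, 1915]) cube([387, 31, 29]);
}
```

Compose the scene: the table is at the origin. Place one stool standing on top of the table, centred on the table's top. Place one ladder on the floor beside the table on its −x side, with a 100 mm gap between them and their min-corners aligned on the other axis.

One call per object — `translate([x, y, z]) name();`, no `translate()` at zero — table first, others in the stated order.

table();
translate([121, 100, 738]) stool();
translate([-573, 0, 0]) ladder();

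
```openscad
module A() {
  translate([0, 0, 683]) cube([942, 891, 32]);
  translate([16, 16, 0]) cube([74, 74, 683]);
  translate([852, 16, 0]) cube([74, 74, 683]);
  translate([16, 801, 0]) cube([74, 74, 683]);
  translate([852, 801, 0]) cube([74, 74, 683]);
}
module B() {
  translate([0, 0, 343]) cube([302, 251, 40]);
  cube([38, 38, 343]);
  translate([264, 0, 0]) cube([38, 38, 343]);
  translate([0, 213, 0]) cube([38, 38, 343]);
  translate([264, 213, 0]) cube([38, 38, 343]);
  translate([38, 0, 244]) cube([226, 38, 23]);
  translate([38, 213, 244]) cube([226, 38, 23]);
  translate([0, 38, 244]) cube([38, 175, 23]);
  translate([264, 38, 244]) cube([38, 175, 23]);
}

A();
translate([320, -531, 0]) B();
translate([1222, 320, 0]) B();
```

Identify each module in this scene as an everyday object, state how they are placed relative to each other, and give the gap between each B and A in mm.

A is a table. B is a stool. Two stools sit around the table at the −y, +x sides. The gap between each stool and the table is 280 mm.

Each stool's nearest face is 280 mm from the table's bounding box.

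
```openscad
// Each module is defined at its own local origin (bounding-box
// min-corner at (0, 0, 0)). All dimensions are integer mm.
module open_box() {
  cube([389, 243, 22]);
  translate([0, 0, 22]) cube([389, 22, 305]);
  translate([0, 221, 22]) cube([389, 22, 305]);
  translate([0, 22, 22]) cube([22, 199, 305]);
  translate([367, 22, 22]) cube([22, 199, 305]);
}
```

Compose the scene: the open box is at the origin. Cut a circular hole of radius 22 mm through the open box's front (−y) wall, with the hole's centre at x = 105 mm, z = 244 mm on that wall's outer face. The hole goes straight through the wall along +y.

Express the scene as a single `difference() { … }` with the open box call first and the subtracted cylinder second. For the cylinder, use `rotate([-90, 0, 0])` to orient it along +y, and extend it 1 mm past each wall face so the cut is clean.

difference() {
  open_box();
  translate([105, -1, 244]) rotate([-90, 0, 0]) cylinder(h = 24, r = 22);
}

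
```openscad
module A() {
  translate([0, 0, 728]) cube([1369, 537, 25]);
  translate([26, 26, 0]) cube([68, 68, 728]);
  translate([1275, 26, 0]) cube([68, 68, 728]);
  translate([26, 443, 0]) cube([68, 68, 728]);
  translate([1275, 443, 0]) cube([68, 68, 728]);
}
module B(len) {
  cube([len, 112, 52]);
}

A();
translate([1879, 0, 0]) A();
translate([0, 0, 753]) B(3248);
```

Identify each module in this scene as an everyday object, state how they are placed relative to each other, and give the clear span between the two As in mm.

Second table starts at x = 1879; first ends at x = 1369; clear span = 1879 − 1369 = 510 mm.

A is a table. B is a beam. A beam spans the tops of two tables. The clear span between the two tables is 510 mm.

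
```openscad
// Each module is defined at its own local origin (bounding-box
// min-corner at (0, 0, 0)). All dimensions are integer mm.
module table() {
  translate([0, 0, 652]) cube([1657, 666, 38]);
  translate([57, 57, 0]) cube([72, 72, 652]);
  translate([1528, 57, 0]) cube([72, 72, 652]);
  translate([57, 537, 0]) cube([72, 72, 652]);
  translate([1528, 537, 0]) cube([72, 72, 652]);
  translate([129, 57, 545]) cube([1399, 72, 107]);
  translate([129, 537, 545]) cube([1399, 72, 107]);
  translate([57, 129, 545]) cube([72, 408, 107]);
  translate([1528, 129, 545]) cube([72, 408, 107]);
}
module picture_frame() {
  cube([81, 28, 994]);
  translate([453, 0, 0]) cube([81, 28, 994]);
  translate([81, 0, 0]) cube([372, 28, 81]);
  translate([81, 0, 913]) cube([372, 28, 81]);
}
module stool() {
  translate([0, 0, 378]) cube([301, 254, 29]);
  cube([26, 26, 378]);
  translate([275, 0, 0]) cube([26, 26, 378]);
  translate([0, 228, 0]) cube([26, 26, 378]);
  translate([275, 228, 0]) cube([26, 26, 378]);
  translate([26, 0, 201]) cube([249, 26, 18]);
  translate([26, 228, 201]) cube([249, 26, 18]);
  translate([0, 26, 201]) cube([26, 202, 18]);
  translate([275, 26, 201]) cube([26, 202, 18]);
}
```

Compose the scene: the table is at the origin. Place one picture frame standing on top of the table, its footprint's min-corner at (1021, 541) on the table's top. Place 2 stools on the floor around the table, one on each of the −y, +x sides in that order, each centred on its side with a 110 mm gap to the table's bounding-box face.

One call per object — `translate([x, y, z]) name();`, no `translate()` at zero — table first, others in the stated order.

table();
translate([1021, 541, 690]) picture_frame();
translate([678, -364, 0]) stool();
translate([1767, 206, 0]) stool();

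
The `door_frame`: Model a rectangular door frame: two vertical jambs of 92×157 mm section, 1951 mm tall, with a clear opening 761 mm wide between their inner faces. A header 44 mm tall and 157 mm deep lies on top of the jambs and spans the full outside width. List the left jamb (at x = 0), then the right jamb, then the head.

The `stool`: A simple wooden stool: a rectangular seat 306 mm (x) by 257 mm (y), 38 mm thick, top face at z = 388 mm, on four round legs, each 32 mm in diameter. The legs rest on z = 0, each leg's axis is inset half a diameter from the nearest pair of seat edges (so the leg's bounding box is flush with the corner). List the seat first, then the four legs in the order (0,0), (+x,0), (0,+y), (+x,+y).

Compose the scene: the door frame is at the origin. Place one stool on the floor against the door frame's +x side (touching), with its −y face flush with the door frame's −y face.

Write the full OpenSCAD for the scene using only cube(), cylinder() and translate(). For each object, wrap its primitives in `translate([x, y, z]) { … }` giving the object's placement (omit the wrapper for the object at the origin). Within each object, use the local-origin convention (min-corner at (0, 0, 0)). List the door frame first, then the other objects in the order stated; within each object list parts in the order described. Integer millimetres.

cube([92, 157, 1951]);
translate([853, 0, 0]) cube([92, 157, 1951]);
translate([0, 0, 1951]) cube([945, 157, 44]);
translate([945, 0, 0]) {
  translate([0, 0, 350]) cube([306, 257, 38]);
  translate([16, 16, 0]) cylinder(h = 350, r = 16);
  translate([290, 16, 0]) cylinder(h = 350, r = 16);
  translate([16, 241, 0]) cylinder(h = 350, r = 16);
  translate([290, 241, 0]) cylinder(h = 350, r = 16);
}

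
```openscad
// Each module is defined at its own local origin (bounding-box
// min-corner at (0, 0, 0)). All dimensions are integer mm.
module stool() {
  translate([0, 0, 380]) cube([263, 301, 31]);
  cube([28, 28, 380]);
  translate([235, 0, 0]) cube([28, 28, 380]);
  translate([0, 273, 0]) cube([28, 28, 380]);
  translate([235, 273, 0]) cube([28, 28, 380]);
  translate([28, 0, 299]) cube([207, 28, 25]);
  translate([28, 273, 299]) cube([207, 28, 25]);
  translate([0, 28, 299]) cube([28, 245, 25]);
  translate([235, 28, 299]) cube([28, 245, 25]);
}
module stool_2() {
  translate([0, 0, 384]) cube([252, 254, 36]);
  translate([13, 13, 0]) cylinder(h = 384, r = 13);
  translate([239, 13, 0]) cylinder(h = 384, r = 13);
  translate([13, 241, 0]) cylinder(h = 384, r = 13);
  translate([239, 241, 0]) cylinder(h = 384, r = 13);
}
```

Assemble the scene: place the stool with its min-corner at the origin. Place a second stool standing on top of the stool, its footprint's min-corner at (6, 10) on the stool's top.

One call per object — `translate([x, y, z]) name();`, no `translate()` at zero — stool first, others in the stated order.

stool();
translate([6, 10, 411]) stool_2();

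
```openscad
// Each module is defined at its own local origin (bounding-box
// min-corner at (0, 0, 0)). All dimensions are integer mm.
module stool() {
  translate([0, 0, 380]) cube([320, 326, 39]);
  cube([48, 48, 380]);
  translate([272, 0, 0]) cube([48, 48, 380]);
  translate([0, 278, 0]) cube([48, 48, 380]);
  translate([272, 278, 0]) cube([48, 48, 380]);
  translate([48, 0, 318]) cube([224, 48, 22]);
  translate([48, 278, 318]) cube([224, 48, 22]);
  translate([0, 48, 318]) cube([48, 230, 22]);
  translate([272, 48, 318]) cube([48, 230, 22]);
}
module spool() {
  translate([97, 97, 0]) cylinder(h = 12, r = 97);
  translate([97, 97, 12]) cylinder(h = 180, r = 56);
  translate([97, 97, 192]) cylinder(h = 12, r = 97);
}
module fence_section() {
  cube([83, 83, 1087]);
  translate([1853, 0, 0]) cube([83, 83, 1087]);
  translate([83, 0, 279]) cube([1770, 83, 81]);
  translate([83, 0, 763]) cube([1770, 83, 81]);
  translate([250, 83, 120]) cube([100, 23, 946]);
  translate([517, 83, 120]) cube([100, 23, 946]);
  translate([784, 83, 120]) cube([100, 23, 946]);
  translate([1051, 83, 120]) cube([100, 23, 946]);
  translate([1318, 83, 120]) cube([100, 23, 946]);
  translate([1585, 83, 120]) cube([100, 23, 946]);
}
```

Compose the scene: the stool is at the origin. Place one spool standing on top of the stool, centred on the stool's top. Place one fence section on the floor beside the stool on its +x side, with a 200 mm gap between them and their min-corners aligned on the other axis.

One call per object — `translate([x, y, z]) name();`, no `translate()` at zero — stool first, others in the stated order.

stool();
translate([63, 66, 419]) spool();
translate([520, 0, 0]) fence_section();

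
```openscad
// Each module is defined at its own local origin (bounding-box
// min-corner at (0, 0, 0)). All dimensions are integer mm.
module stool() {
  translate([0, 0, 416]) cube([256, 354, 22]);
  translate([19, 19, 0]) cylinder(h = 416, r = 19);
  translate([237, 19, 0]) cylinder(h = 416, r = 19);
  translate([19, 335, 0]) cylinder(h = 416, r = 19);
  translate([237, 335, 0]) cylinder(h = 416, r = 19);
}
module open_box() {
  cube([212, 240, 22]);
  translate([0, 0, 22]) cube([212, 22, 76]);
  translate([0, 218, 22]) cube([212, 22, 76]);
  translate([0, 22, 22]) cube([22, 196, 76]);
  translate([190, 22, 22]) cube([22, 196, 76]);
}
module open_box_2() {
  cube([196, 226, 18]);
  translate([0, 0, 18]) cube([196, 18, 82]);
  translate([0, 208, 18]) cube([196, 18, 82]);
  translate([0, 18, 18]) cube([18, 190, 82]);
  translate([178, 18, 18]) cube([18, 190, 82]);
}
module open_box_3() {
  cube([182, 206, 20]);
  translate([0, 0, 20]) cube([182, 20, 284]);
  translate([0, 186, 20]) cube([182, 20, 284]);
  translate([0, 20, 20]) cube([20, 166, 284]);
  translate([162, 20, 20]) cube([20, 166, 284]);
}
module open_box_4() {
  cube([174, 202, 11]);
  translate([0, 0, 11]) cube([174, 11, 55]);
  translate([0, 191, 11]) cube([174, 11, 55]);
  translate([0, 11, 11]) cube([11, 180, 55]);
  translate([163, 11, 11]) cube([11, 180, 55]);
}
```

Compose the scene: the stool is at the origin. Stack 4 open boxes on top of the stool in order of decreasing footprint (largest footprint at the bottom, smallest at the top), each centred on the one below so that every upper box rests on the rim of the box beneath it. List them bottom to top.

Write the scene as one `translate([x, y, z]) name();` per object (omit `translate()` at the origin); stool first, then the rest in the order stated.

stool();
translate([22, 57, 438]) open_box();
translate([30, 64, 536]) open_box_2();
translate([37, 74, 636]) open_box_3();
translate([41, 76, 940]) open_box_4();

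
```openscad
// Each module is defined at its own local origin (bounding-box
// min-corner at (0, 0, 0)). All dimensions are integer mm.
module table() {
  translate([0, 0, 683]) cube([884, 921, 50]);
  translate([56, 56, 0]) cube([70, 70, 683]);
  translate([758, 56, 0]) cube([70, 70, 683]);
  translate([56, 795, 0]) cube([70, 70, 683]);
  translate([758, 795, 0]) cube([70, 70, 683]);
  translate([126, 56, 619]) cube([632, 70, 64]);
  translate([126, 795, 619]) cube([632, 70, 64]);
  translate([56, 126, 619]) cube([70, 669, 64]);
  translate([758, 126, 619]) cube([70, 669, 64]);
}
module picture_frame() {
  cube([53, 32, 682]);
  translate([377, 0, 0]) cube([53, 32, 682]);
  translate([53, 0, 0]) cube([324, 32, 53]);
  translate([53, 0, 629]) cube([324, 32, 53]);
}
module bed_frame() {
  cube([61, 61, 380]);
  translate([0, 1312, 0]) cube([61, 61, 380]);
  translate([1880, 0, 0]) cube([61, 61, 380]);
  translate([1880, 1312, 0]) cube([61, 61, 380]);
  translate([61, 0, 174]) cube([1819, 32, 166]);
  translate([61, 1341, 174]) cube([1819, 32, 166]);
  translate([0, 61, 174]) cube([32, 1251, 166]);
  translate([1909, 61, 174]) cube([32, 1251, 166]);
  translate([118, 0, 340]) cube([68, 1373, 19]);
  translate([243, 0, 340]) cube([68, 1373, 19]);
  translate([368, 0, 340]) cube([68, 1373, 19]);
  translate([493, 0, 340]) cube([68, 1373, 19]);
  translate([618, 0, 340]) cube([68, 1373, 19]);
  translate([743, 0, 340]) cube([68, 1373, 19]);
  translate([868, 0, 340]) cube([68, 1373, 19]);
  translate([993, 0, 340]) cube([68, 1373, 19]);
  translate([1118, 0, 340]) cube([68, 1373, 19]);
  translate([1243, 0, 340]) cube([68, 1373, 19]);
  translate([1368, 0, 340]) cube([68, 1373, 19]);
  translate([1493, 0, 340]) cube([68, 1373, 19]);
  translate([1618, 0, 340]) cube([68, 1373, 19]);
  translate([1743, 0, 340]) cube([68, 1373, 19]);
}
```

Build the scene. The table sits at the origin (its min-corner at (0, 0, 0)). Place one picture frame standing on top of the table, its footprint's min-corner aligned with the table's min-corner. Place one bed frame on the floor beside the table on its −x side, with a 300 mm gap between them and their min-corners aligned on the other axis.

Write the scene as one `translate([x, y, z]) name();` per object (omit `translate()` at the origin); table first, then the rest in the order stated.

table();
translate([0, 0, 733]) picture_frame();
translate([-2241, 0, 0]) bed_frame();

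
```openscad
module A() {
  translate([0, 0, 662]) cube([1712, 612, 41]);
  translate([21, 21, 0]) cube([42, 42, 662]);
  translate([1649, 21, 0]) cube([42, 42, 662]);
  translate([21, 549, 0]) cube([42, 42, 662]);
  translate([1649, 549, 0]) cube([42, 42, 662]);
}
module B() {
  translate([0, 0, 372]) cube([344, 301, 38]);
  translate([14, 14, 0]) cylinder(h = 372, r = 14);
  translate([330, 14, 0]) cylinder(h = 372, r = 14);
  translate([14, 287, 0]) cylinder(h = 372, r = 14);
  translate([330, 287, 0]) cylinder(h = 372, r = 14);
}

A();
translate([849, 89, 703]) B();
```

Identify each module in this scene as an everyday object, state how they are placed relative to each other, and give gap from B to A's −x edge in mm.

The stool's min-x is at 849; the table's min-x is 0; gap = 849 mm.

A is a table. B is a stool. The stool is on top of the table. The gap from the stool to the table's −x edge is 849 mm.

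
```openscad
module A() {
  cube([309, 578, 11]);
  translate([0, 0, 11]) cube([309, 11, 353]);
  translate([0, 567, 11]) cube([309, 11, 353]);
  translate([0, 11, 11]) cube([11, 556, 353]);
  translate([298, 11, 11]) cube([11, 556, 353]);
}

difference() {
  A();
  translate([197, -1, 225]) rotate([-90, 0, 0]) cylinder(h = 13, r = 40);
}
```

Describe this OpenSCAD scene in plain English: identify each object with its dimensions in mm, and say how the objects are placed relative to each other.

A is an open storage box with external size 309×578×364 mm and wall thickness 11 mm (the base is also 11 mm thick). The base covers the whole footprint; the four walls stand on the base, with the y-facing walls full-width and the x-facing walls fitting between their inner faces.

The open box has a circular hole of radius 40 mm through its front wall, centred at (x = 197, z = 225).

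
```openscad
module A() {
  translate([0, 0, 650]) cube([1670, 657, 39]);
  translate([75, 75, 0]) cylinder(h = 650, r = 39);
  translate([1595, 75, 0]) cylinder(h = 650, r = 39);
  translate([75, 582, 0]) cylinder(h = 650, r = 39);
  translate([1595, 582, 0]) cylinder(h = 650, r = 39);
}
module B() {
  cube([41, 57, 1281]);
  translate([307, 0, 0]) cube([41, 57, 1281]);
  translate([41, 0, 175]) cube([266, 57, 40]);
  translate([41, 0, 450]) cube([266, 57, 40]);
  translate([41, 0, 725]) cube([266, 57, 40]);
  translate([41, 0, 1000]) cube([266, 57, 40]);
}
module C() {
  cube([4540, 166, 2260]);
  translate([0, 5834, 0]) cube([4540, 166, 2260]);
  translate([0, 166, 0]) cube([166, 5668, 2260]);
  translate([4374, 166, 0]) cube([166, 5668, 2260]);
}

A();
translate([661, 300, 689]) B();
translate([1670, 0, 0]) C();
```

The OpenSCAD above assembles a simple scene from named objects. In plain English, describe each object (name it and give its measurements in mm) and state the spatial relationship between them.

A is a table with a 1670×657 mm rectangular top, 39 mm thick, top surface at z = 689 mm, supported by four round legs of 78 mm diameter, each leg's bounding box inset 36 mm from the nearest pair of top edges, running from the floor.

B is a wooden ladder with two side rails of 41×57 mm section and 1281 mm height, set 348 mm apart overall. Between them run 4 rectangular rungs (57 mm deep, 40 mm thick), front faces flush with the rails' −y face. The bottom of the first rung is 175 mm above the floor and each subsequent rung is 275 mm higher than the one below.

C is a box-shaped house frame (walls only): outside footprint 4540×6000 mm, wall height 2260 mm, wall thickness 166 mm. The two y-facing walls run the full x-width; the two x-facing walls fit between the inner faces of the y-facing walls.

The ladder is on top of the table, centred. The house frame is against the table's +x side, with their −y faces flush.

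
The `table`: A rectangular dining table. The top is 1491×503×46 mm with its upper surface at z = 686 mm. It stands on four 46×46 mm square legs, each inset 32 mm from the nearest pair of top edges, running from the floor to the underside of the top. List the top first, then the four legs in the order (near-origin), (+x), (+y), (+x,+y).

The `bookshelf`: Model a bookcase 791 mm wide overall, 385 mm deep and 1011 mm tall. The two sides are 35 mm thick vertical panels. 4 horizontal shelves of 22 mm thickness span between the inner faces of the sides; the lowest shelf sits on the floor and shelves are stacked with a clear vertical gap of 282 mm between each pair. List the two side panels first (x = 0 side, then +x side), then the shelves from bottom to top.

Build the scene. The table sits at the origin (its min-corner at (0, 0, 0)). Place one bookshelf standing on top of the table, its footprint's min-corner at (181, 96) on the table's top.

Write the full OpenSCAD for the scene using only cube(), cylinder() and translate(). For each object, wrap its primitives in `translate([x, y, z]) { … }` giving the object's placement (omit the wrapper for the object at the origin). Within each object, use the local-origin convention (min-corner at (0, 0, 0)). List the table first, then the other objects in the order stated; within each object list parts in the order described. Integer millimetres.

translate([0, 0, 640]) cube([1491, 503, 46]);
translate([32, 32, 0]) cube([46, 46, 640]);
translate([1413, 32, 0]) cube([46, 46, 640]);
translate([32, 425, 0]) cube([46, 46, 640]);
translate([1413, 425, 0]) cube([46, 46, 640]);
translate([181, 96, 686]) {
  cube([35, 385, 1011]);
  translate([756, 0, 0]) cube([35, 385, 1011]);
  translate([35, 0, 0]) cube([721, 385, 22]);
  translate([35, 0, 304]) cube([721, 385, 22]);
  translate([35, 0, 608]) cube([721, 385, 22]);
  translate([35, 0, 912]) cube([721, 385, 22]);
}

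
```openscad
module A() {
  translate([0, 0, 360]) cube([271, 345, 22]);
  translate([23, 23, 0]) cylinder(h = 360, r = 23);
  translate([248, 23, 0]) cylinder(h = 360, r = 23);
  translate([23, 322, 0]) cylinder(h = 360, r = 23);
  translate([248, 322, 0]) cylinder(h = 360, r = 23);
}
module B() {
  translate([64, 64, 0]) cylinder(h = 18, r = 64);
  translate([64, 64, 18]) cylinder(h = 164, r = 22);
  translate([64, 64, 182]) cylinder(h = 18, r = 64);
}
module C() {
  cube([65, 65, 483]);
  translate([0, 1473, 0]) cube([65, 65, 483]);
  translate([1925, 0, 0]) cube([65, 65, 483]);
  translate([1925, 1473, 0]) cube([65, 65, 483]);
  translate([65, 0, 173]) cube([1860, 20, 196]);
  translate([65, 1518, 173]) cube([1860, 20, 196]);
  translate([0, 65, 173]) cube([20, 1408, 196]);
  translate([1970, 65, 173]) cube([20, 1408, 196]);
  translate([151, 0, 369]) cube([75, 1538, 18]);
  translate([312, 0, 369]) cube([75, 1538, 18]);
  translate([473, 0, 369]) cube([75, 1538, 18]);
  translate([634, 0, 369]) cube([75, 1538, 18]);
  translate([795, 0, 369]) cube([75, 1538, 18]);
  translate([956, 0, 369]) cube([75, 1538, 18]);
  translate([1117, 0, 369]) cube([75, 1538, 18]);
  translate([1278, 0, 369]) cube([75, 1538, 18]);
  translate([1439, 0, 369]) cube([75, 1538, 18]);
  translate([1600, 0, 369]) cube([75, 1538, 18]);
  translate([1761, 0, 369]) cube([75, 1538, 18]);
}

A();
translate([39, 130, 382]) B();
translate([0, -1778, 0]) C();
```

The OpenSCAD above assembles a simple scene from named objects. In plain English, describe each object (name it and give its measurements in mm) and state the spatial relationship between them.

A is a four-legged stool. The seat is 271×345 mm, 22 mm thick, top at z = 382 mm. It stands on four round legs, each 46 mm in diameter, from z = 0 to the seat underside, each leg's axis is inset half a diameter from the nearest pair of seat edges (so the leg's bounding box is flush with the corner).

B is a spool: two coaxial disc flanges of radius 64 mm and thickness 18 mm, joined by a core cylinder of radius 22 mm and height 164 mm. The lower flange rests on z = 0 and the three cylinders share a vertical axis.

C is a bed frame 1990 mm long (x) by 1538 mm wide (y). Four 65×65 mm corner posts, 483 mm tall, at the corners of the footprint. Four rails of 20 mm thickness and 196 mm height run between adjacent posts with their undersides at z = 173 mm, their outer faces flush with the outside of the frame (the two x-running rails run between the posts' inner faces; the two y-running rails run between the posts' inner faces). 11 slats, each 75 mm wide (x) and 18 mm thick, lie across the top of the two x-running rails, running the full 1538 mm width of the frame in y; the slats are evenly spaced along x between the inner faces of the end posts with equal gaps (rounded down to the nearest mm) at the −x end and between each pair — any rounding remainder accumulates at the +x end.

The spool is on top of the stool. The bed frame is on the floor beside the stool on its −y side.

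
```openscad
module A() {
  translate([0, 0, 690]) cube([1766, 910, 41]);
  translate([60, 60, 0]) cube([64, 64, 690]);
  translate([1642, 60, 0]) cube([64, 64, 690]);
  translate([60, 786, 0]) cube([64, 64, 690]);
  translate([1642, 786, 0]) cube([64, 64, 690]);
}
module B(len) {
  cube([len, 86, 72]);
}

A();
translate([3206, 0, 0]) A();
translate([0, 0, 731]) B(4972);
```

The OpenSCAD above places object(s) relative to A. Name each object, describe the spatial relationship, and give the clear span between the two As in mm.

A is a table. B is a beam. A beam spans the tops of two tables. The clear span between the two tables is 1440 mm.

Second table starts at x = 3206; first ends at x = 1766; clear span = 3206 − 1766 = 1440 mm.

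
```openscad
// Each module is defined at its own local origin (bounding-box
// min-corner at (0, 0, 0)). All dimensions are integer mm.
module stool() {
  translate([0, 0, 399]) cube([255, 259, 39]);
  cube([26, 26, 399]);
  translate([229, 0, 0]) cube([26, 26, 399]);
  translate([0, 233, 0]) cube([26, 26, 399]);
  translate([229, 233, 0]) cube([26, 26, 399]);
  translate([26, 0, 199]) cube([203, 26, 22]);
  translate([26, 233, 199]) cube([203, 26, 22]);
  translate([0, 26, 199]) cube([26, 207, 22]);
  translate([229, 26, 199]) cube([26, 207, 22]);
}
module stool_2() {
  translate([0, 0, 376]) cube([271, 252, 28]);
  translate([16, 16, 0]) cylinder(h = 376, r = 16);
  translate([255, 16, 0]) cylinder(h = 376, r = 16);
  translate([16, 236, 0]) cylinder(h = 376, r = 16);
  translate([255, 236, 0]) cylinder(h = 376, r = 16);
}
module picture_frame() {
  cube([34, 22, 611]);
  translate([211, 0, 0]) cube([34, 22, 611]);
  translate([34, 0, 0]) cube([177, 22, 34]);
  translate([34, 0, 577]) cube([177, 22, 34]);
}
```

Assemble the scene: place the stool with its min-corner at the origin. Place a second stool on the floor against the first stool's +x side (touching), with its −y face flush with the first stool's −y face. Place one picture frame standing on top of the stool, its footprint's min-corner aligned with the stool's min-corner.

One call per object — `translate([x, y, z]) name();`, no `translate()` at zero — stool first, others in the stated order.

stool();
translate([255, 0, 0]) stool_2();
translate([0, 0, 438]) picture_frame();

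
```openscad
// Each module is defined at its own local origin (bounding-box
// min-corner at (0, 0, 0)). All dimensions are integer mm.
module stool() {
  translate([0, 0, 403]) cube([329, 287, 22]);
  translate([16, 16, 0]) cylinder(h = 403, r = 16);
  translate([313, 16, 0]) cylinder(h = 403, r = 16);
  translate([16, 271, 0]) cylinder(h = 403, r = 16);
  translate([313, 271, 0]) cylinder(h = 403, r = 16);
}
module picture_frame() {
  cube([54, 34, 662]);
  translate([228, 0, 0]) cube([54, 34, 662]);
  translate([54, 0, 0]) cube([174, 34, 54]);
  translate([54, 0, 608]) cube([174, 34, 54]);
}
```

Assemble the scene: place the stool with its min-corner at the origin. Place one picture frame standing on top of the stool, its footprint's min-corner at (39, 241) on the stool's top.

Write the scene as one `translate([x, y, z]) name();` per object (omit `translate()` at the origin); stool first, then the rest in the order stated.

stool();
translate([39, 241, 425]) picture_frame();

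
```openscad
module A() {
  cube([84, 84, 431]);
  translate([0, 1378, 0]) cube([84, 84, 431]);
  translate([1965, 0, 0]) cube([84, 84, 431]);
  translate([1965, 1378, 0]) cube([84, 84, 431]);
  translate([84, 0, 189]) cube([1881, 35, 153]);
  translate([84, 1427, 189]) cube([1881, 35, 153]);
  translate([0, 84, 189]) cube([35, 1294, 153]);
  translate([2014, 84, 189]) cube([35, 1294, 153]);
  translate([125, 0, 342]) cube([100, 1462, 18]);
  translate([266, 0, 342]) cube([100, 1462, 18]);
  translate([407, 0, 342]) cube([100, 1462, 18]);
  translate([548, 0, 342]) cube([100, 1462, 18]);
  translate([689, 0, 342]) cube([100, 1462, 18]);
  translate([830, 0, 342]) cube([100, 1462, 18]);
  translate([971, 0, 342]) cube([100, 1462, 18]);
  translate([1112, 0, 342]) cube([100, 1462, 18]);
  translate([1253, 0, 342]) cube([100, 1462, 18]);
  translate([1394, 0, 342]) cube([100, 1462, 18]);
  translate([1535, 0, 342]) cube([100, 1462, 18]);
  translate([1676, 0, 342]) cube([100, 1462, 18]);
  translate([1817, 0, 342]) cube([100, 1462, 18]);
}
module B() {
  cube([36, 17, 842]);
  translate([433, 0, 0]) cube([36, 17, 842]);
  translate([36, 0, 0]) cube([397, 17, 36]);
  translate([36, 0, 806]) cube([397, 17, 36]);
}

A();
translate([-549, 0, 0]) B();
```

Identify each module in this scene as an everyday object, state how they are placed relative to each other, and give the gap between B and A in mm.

A is a bed frame. B is a picture frame. The picture frame is on the floor beside the bed frame on its −x side. The gap between the picture frame and the bed frame is 80 mm.

The picture frame's nearest face is 80 mm from the bed frame's −x face.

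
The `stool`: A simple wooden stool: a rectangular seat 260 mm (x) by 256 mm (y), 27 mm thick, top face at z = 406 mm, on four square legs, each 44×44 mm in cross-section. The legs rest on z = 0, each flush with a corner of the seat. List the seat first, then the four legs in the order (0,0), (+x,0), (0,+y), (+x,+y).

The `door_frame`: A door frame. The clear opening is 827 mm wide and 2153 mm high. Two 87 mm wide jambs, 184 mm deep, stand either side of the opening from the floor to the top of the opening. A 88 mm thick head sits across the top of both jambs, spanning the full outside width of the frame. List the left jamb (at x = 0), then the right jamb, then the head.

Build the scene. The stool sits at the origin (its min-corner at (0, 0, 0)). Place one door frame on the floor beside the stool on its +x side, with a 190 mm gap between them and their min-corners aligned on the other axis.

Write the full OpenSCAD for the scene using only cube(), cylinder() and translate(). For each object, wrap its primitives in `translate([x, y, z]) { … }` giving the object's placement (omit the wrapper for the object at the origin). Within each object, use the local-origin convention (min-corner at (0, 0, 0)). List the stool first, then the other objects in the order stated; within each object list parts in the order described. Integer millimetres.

translate([0, 0, 379]) cube([260, 256, 27]);
cube([44, 44, 379]);
translate([216, 0, 0]) cube([44, 44, 379]);
translate([0, 212, 0]) cube([44, 44, 379]);
translate([216, 212, 0]) cube([44, 44, 379]);
translate([450, 0, 0]) {
  cube([87, 184, 2153]);
  translate([914, 0, 0]) cube([87, 184, 2153]);
  translate([0, 0, 2153]) cube([1001, 184, 88]);
}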